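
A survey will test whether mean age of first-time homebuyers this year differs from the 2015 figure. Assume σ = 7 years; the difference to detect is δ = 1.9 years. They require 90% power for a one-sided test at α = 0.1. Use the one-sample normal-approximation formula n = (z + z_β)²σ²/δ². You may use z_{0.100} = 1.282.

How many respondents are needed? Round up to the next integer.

n = 90

n = (z_α + z_β)² · σ² / δ²
  = (1.282 + 1.282)² · 7² / 1.9²
  = 6.5741 · 49 / 3.61
  = 89.23
Round up → n = 90.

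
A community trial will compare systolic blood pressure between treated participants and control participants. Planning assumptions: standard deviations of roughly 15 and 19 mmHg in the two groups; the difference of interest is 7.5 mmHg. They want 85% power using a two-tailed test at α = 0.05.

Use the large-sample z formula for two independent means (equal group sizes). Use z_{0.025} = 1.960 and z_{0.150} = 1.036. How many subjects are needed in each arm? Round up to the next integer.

n = (z_{α/2} + z_β)² · (σ₁² + σ₂²) / δ²
  = (1.960 + 1.036)² · (15² + 19² = 586) / 7.5²
  = 8.9760 · 586 / 56.25
  = 93.51
Round up → n = 94 per group.

n = 94 per group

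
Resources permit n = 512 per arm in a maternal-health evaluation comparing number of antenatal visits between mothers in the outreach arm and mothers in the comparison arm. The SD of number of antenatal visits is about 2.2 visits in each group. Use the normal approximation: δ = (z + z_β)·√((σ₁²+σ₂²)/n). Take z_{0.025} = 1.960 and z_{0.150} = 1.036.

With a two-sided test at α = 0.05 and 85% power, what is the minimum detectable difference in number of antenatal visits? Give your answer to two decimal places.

Minimum detectable difference ≈ 0.41 visits

δ = (z_{α/2} + z_β) · √((σ₁²+σ₂²)/n)
  = (1.960 + 1.036) · √(9.68/512)
  = 2.996 · √0.01891
  = 2.996 · 0.1375
  = 0.4120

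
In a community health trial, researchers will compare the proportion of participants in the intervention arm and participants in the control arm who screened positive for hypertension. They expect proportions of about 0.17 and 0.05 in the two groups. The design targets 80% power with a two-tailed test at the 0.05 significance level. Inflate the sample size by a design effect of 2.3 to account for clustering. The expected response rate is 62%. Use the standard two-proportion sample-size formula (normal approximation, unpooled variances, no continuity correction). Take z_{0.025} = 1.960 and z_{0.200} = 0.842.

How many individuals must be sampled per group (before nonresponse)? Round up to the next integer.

n = (z_{α/2} + z_β)² · [p₁(1−p₁) + p₂(1−p₂)] / (p₁ − p₂)²
  = (1.960 + 0.842)² · (0.17·0.83 + 0.05·0.95) / (0.12)²
  = (2.802)² · (0.1411 + 0.0475) / 0.0144
  = 7.8512 · 0.1886 / 0.0144
  = 102.83
Design effect: 2.3 × 102.83 = 236.51.
Adjust for 62% response: 236.51 / 0.62 = 381.46.
Round up → n = 382 per group.

n = 382 per group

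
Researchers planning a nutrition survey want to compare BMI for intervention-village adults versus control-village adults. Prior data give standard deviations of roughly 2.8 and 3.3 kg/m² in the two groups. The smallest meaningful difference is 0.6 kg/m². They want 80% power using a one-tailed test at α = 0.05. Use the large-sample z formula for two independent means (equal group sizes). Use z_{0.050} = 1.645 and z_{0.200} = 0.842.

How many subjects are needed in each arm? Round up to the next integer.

n = (z_α + z_β)² · (σ₁² + σ₂²) / δ²
  = (1.645 + 0.842)² · (2.8² + 3.3² = 18.73) / 0.6²
  = 6.1852 · 18.73 / 0.36
  = 321.80
Round up → n = 322 per group.

n = 322 per group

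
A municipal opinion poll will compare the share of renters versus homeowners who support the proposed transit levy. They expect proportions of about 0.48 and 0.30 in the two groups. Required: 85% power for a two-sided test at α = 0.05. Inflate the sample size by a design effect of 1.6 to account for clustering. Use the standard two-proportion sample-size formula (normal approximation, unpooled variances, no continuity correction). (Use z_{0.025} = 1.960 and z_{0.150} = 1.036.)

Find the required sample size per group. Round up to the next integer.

n = 204 per group

n = (z_{α/2} + z_β)² · [p₁(1−p₁) + p₂(1−p₂)] / (p₁ − p₂)²
  = (1.960 + 1.036)² · (0.48·0.52 + 0.30·0.70) / (0.18)²
  = (2.996)² · (0.2496 + 0.2100) / 0.0324
  = 8.9760 · 0.4596 / 0.0324
  = 127.33
Design effect: 1.6 × 127.33 = 203.72.
Round up → n = 204 per group.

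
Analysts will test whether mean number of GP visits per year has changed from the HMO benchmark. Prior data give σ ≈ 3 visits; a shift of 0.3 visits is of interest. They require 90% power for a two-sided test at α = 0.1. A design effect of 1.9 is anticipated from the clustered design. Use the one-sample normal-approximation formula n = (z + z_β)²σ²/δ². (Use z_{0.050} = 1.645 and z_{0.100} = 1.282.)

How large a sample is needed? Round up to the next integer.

n = 1628

n = (z_{α/2} + z_β)² · σ² / δ²
  = (1.645 + 1.282)² · 3² / 0.3²
  = 8.5673 · 9 / 0.09
  = 856.73
Design effect: 1.9 × 856.73 = 1627.79.
Round up → n = 1628.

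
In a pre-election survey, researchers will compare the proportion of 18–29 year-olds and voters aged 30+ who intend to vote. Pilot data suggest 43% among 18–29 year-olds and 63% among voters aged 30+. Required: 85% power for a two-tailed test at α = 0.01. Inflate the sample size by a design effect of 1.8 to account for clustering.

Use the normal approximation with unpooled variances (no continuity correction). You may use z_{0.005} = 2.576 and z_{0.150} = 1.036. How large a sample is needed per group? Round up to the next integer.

n = 281 per group

n = (z_{α/2} + z_β)² · [p₁(1−p₁) + p₂(1−p₂)] / (p₁ − p₂)²
  = (2.576 + 1.036)² · (0.43·0.57 + 0.63·0.37) / (-0.20)²
  = (3.612)² · (0.2451 + 0.2331) / 0.0400
  = 13.0465 · 0.4782 / 0.0400
  = 155.97
Design effect: 1.8 × 155.97 = 280.75.
Round up → n = 281 per group.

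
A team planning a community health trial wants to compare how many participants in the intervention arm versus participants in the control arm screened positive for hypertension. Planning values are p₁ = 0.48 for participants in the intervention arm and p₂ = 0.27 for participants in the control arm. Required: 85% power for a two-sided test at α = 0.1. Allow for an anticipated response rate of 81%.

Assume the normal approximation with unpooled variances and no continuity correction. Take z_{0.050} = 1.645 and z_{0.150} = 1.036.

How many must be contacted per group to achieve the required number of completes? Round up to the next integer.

n = 90 per group

n = (z_{α/2} + z_β)² · [p₁(1−p₁) + p₂(1−p₂)] / (p₁ − p₂)²
  = (1.645 + 1.036)² · (0.48·0.52 + 0.27·0.73) / (0.21)²
  = (2.681)² · (0.2496 + 0.1971) / 0.0441
  = 7.1878 · 0.4467 / 0.0441
  = 72.81
Adjust for 81% response: 72.81 / 0.81 = 89.88.
Round up → n = 90 per group.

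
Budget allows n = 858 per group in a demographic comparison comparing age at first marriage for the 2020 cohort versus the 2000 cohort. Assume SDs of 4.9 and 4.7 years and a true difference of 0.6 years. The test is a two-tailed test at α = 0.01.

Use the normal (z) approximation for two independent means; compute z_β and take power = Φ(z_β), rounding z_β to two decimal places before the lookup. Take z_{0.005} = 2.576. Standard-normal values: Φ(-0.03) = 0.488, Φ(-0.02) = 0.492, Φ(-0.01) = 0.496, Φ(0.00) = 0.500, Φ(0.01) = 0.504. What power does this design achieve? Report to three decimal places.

z_β = δ·√(n/(σ₁²+σ₂²)) − z_{α/2}
    = 0.6 · √(858/46.1) − 2.576
    = 0.6 · 4.31413 − 2.576
    = 2.5885 − 2.576 = 0.0125 → 0.01
Power = Φ(0.01) = 0.504.

Power ≈ 0.504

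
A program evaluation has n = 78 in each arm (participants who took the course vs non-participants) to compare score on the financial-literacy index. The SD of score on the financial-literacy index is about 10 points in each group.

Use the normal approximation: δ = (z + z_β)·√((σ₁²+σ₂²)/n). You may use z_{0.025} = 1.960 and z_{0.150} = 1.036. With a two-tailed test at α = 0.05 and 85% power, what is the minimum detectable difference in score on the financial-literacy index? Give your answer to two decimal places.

Minimum detectable difference ≈ 4.80 points

δ = (z_{α/2} + z_β) · √((σ₁²+σ₂²)/n)
  = (1.960 + 1.036) · √(200/78)
  = 2.996 · √2.5641
  = 2.996 · 1.6013
  = 4.7974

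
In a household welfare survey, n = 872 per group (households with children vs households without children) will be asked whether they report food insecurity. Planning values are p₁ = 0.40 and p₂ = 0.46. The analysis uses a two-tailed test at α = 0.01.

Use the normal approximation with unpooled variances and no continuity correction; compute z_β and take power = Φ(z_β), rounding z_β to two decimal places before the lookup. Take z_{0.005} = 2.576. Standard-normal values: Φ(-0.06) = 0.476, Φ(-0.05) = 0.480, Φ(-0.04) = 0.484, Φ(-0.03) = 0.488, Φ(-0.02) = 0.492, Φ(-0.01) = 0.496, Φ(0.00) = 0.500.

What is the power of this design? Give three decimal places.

z_β = |p₁−p₂|·√(n/[p₁q₁+p₂q₂]) − z_{α/2}
    = 0.06 · √(872/0.4884) − 2.576
    = 0.06 · 42.2543 − 2.576
    = 2.5353 − 2.576 = -0.0407 → -0.04
Power = Φ(-0.04) = 0.484.

Power ≈ 0.484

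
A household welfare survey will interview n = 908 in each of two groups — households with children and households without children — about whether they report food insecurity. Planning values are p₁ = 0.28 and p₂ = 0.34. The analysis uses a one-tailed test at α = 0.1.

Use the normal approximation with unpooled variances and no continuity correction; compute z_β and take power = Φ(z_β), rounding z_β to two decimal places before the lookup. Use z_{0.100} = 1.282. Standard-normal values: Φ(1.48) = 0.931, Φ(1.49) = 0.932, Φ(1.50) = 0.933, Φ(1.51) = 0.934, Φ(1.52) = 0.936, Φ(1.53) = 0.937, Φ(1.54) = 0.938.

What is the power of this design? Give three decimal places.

Power ≈ 0.932

z_β = |p₁−p₂|·√(n/[p₁q₁+p₂q₂]) − z_α
    = 0.06 · √(908/0.4260) − 1.282
    = 0.06 · 46.1677 − 1.282
    = 2.7701 − 1.282 = 1.4881 → 1.49
Power = Φ(1.49) = 0.932.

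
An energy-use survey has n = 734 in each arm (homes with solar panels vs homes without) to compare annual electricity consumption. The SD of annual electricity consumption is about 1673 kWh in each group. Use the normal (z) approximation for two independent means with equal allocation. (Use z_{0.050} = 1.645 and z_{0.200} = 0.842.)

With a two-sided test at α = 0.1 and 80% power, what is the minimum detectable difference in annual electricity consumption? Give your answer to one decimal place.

δ = (z_{α/2} + z_β) · √((σ₁²+σ₂²)/n)
  = (1.645 + 0.842) · √(5597858/734)
  = 2.487 · √7626.5
  = 2.487 · 87.3299
  = 217.1894

Minimum detectable difference ≈ 217.2 kWh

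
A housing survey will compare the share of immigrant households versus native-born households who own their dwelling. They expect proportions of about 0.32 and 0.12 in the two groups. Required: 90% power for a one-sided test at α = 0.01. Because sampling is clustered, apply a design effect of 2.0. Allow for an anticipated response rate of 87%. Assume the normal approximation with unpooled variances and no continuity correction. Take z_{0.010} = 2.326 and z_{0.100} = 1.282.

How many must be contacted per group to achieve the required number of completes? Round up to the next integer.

n = (z_α + z_β)² · [p₁(1−p₁) + p₂(1−p₂)] / (p₁ − p₂)²
  = (2.326 + 1.282)² · (0.32·0.68 + 0.12·0.88) / (0.20)²
  = (3.608)² · (0.2176 + 0.1056) / 0.0400
  = 13.0177 · 0.3232 / 0.0400
  = 105.18
Design effect: 2.0 × 105.18 = 210.37.
Adjust for 87% response: 210.37 / 0.87 = 241.80.
Round up → n = 242 per group.

n = 242 per group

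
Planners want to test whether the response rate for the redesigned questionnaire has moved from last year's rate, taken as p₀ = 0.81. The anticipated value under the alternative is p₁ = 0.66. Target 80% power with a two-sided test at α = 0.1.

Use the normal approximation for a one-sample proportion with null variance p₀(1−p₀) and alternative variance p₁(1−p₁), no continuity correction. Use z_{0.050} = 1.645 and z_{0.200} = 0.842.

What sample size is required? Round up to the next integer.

n = [z_{α/2}·√(p₀q₀) + z_β·√(p₁q₁)]² / (p₁ − p₀)²
  = [1.645·√(0.81·0.19) + 0.842·√(0.66·0.34)]² / (-0.15)²
  = [1.645·0.3923 + 0.842·0.4737]² / 0.0225
  = [1.0442]² / 0.0225
  = 48.46
Round up → n = 49.

n = 49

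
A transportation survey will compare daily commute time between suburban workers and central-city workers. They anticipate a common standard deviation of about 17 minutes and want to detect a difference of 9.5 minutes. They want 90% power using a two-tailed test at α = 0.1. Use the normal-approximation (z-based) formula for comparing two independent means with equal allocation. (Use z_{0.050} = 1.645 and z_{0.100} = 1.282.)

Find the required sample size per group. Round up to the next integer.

n = 55 per group

n = (z_{α/2} + z_β)² · (σ₁² + σ₂²) / δ²
  = (1.645 + 1.282)² · (2·17² = 578) / 9.5²
  = 8.5673 · 578 / 90.25
  = 54.87
Round up → n = 55 per group.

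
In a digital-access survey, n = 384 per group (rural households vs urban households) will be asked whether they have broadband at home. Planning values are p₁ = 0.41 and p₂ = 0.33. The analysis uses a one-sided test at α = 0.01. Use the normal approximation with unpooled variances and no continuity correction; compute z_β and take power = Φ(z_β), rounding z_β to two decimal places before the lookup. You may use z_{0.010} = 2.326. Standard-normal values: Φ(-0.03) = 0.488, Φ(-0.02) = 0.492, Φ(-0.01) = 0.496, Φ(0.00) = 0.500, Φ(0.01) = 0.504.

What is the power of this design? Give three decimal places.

z_β = |p₁−p₂|·√(n/[p₁q₁+p₂q₂]) − z_α
    = 0.08 · √(384/0.4630) − 2.326
    = 0.08 · 28.7988 − 2.326
    = 2.3039 − 2.326 = -0.0221 → -0.02
Power = Φ(-0.02) = 0.492.

Power ≈ 0.492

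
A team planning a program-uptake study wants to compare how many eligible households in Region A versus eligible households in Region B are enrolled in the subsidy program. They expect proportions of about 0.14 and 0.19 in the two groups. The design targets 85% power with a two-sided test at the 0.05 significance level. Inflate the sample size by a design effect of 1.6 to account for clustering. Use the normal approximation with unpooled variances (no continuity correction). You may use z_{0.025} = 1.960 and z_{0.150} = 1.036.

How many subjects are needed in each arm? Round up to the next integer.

n = 1576 per group

n = (z_{α/2} + z_β)² · [p₁(1−p₁) + p₂(1−p₂)] / (p₁ − p₂)²
  = (1.960 + 1.036)² · (0.14·0.86 + 0.19·0.81) / (-0.05)²
  = (2.996)² · (0.1204 + 0.1539) / 0.0025
  = 8.9760 · 0.2743 / 0.0025
  = 984.85
Design effect: 1.6 × 984.85 = 1575.76.
Round up → n = 1576 per group.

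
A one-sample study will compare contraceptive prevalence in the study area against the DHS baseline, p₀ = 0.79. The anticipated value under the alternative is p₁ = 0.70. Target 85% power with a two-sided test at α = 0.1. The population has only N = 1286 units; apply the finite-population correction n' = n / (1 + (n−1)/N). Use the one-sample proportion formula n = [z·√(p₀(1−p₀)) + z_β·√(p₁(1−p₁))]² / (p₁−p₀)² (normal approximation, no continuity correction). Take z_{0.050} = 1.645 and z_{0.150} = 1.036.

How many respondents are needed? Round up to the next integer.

n = [z_{α/2}·√(p₀q₀) + z_β·√(p₁q₁)]² / (p₁ − p₀)²
  = [1.645·√(0.79·0.21) + 1.036·√(0.70·0.30)]² / (-0.09)²
  = [1.645·0.4073 + 1.036·0.4583]² / 0.0081
  = [1.1448]² / 0.0081
  = 161.79
Finite-population correction (N = 1286): 161.79 / (1 + (161.79 − 1)/1286) = 143.81.
Round up → n = 144.

n = 144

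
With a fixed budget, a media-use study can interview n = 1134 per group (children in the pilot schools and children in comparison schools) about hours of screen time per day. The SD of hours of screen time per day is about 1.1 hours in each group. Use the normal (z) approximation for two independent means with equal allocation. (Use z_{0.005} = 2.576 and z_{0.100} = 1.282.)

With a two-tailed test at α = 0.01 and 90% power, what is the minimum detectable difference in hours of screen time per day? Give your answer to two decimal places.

Minimum detectable difference ≈ 0.18 hours

δ = (z_{α/2} + z_β) · √((σ₁²+σ₂²)/n)
  = (2.576 + 1.282) · √(2.42/1134)
  = 3.858 · √0.00213
  = 3.858 · 0.0462
  = 0.1782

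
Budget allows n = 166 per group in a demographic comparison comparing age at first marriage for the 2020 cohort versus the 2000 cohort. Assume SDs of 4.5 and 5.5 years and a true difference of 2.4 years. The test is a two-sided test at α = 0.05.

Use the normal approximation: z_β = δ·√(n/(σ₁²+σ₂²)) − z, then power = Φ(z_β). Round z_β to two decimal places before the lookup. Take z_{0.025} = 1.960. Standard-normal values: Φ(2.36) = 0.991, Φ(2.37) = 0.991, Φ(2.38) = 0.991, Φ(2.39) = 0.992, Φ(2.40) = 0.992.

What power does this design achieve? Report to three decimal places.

z_β = δ·√(n/(σ₁²+σ₂²)) − z_{α/2}
    = 2.4 · √(166/50.5) − 1.960
    = 2.4 · 1.81304 − 1.960
    = 4.3513 − 1.960 = 2.3913 → 2.39
Power = Φ(2.39) = 0.992.

Power ≈ 0.992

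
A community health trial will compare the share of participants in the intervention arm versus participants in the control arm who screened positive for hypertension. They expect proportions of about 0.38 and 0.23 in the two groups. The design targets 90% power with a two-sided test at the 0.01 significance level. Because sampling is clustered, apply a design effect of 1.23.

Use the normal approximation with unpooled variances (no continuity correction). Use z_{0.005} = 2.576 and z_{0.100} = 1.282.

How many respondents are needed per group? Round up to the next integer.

n = (z_{α/2} + z_β)² · [p₁(1−p₁) + p₂(1−p₂)] / (p₁ − p₂)²
  = (2.576 + 1.282)² · (0.38·0.62 + 0.23·0.77) / (0.15)²
  = (3.858)² · (0.2356 + 0.1771) / 0.0225
  = 14.8842 · 0.4127 / 0.0225
  = 273.01
Design effect: 1.23 × 273.01 = 335.80.
Round up → n = 336 per group.

n = 336 per group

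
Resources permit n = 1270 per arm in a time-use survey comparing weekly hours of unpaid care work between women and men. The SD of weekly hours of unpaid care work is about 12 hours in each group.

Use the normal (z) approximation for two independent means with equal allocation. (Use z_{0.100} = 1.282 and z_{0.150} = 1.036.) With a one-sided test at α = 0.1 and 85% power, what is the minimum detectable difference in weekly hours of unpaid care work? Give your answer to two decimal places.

δ = (z_α + z_β) · √((σ₁²+σ₂²)/n)
  = (1.282 + 1.036) · √(288/1270)
  = 2.318 · √0.22677
  = 2.318 · 0.4762
  = 1.1038

Minimum detectable difference ≈ 1.10 hours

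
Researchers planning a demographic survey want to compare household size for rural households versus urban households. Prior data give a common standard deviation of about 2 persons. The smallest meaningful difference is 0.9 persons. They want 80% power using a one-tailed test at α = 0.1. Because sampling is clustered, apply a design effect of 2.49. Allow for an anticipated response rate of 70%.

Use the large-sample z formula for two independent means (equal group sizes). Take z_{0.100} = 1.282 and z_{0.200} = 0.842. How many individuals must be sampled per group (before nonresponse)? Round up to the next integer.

n = (z_α + z_β)² · (σ₁² + σ₂²) / δ²
  = (1.282 + 0.842)² · (2·2² = 8) / 0.9²
  = 4.5114 · 8 / 0.81
  = 44.56
Design effect: 2.49 × 44.56 = 110.95.
Adjust for 70% response: 110.95 / 0.70 = 158.49.
Round up → n = 159 per group.

n = 159 per group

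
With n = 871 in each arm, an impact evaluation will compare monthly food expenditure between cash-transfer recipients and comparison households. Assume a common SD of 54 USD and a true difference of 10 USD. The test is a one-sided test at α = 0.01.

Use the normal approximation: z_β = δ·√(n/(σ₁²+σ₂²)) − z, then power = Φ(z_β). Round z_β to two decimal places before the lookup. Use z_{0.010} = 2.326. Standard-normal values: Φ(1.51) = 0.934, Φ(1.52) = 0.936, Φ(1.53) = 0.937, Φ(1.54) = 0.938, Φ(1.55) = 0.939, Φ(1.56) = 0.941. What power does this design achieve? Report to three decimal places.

z_β = δ·√(n/(σ₁²+σ₂²)) − z_α
    = 10 · √(871/5832) − 2.326
    = 10 · 0.38646 − 2.326
    = 3.8646 − 2.326 = 1.5386 → 1.54
Power = Φ(1.54) = 0.938.

Power ≈ 0.938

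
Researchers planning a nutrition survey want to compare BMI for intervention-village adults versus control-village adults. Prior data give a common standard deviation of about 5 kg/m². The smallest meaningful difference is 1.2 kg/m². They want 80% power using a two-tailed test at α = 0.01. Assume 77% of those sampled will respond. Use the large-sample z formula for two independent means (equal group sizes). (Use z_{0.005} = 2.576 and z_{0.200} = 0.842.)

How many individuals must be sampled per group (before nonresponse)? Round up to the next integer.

n = (z_{α/2} + z_β)² · (σ₁² + σ₂²) / δ²
  = (2.576 + 0.842)² · (2·5² = 50) / 1.2²
  = 11.6827 · 50 / 1.44
  = 405.65
Adjust for 77% response: 405.65 / 0.77 = 526.82.
Round up → n = 527 per group.

n = 527 per group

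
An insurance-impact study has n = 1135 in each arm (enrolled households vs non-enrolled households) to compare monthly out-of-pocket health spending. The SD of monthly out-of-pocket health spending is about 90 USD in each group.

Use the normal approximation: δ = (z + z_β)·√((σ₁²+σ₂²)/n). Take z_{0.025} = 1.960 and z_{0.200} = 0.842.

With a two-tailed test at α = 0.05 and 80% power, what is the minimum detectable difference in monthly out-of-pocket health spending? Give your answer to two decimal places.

Minimum detectable difference ≈ 10.59 USD

δ = (z_{α/2} + z_β) · √((σ₁²+σ₂²)/n)
  = (1.960 + 0.842) · √(16200/1135)
  = 2.802 · √14.2731
  = 2.802 · 3.7780
  = 10.5859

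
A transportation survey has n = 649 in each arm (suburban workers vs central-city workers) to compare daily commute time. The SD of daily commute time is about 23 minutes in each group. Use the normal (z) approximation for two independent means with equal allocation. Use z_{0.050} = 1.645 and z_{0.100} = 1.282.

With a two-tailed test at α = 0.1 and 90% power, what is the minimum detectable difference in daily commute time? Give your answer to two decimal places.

Minimum detectable difference ≈ 3.74 minutes

δ = (z_{α/2} + z_β) · √((σ₁²+σ₂²)/n)
  = (1.645 + 1.282) · √(1058/649)
  = 2.927 · √1.6302
  = 2.927 · 1.2768
  = 3.7372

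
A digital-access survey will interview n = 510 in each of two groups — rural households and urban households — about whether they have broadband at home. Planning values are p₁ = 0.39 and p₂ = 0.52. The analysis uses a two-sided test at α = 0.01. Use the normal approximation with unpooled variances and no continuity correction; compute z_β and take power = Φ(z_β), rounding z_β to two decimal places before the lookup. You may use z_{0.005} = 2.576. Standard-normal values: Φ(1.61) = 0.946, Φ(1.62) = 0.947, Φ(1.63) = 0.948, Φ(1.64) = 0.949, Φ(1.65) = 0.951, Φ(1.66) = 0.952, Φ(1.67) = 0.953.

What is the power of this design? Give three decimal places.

z_β = |p₁−p₂|·√(n/[p₁q₁+p₂q₂]) − z_{α/2}
    = 0.13 · √(510/0.4875) − 2.576
    = 0.13 · 32.3443 − 2.576
    = 4.2048 − 2.576 = 1.6288 → 1.63
Power = Φ(1.63) = 0.948.

Power ≈ 0.948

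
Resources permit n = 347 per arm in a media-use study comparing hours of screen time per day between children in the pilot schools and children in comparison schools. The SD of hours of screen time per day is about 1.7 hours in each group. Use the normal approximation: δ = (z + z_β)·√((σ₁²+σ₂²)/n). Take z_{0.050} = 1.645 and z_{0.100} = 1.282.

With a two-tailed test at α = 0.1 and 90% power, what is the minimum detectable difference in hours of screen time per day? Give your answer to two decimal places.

Minimum detectable difference ≈ 0.38 hours

δ = (z_{α/2} + z_β) · √((σ₁²+σ₂²)/n)
  = (1.645 + 1.282) · √(5.78/347)
  = 2.927 · √0.01666
  = 2.927 · 0.1291
  = 0.3778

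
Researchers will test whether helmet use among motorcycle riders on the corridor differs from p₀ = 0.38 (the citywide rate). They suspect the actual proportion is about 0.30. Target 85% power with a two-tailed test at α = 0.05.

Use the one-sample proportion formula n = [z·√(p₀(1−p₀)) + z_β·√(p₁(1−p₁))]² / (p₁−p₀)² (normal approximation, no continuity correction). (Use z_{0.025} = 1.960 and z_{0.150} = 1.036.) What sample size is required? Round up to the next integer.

n = [z_{α/2}·√(p₀q₀) + z_β·√(p₁q₁)]² / (p₁ − p₀)²
  = [1.960·√(0.38·0.62) + 1.036·√(0.30·0.70)]² / (-0.08)²
  = [1.960·0.4854 + 1.036·0.4583]² / 0.0064
  = [1.4261]² / 0.0064
  = 317.78
Round up → n = 318.

n = 318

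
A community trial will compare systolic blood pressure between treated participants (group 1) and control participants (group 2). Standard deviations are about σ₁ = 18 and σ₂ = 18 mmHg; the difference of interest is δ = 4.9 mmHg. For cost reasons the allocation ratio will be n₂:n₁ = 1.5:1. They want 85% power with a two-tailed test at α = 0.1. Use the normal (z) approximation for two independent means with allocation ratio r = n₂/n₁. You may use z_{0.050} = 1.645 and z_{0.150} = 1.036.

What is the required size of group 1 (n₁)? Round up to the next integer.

n₁ = 162

n₁ = (z_{α/2} + z_β)² · (σ₁² + σ₂²/r) / δ²
   = (1.645 + 1.036)² · (18² + 18²/1.5) / 4.9²
   = 7.1878 · (324 + 216) / 24.01
   = 7.1878 · 540 / 24.01
   = 161.66
Round up → n₁ = 162; n₂ = r·n₁ = 1.5 × 162 = 243.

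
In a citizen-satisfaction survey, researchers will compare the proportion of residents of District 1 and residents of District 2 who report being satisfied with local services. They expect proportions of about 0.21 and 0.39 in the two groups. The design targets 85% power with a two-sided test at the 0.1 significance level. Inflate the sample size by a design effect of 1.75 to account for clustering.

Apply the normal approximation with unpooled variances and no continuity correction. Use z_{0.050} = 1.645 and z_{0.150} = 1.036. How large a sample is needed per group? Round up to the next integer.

n = 157 per group

n = (z_{α/2} + z_β)² · [p₁(1−p₁) + p₂(1−p₂)] / (p₁ − p₂)²
  = (1.645 + 1.036)² · (0.21·0.79 + 0.39·0.61) / (-0.18)²
  = (2.681)² · (0.1659 + 0.2379) / 0.0324
  = 7.1878 · 0.4038 / 0.0324
  = 89.58
Design effect: 1.75 × 89.58 = 156.77.
Round up → n = 157 per group.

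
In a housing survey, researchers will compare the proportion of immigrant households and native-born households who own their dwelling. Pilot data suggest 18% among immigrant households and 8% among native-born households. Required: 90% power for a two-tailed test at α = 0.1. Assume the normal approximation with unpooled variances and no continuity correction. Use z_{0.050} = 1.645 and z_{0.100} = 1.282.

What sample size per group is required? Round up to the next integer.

n = (z_{α/2} + z_β)² · [p₁(1−p₁) + p₂(1−p₂)] / (p₁ − p₂)²
  = (1.645 + 1.282)² · (0.18·0.82 + 0.08·0.92) / (0.10)²
  = (2.927)² · (0.1476 + 0.0736) / 0.0100
  = 8.5673 · 0.2212 / 0.0100
  = 189.51
Round up → n = 190 per group.

n = 190 per group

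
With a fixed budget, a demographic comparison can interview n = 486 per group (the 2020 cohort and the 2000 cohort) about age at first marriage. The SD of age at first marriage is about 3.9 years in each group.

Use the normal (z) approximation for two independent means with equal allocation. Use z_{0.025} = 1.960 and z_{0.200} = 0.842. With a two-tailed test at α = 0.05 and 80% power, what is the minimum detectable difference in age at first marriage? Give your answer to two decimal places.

Minimum detectable difference ≈ 0.70 years

δ = (z_{α/2} + z_β) · √((σ₁²+σ₂²)/n)
  = (1.960 + 0.842) · √(30.42/486)
  = 2.802 · √0.06259
  = 2.802 · 0.2502
  = 0.7010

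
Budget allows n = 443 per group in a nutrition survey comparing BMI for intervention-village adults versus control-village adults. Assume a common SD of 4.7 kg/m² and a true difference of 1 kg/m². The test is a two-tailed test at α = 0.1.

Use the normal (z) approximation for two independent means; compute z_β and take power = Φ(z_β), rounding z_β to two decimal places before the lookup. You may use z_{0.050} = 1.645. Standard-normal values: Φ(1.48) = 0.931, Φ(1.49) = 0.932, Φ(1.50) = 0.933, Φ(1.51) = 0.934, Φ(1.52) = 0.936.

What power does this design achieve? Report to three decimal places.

z_β = δ·√(n/(σ₁²+σ₂²)) − z_{α/2}
    = 1 · √(443/44.18) − 1.645
    = 1 · 3.16657 − 1.645
    = 3.1666 − 1.645 = 1.5216 → 1.52
Power = Φ(1.52) = 0.936.

Power ≈ 0.936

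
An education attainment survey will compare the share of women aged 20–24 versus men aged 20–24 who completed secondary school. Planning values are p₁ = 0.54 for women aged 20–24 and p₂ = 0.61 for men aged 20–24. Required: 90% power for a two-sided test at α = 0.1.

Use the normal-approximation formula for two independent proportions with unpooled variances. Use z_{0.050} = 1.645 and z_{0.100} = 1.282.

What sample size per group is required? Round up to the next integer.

n = 851 per group

n = (z_{α/2} + z_β)² · [p₁(1−p₁) + p₂(1−p₂)] / (p₁ − p₂)²
  = (1.645 + 1.282)² · (0.54·0.46 + 0.61·0.39) / (-0.07)²
  = (2.927)² · (0.2484 + 0.2379) / 0.0049
  = 8.5673 · 0.4863 / 0.0049
  = 850.26
Round up → n = 851 per group.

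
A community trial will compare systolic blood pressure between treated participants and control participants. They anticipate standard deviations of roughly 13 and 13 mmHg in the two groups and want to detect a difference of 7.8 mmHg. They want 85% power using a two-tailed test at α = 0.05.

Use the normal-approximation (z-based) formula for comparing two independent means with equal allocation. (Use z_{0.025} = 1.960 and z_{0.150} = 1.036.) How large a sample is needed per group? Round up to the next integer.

n = (z_{α/2} + z_β)² · (σ₁² + σ₂²) / δ²
  = (1.960 + 1.036)² · (13² + 13² = 338) / 7.8²
  = 8.9760 · 338 / 60.84
  = 49.87
Round up → n = 50 per group.

n = 50 per group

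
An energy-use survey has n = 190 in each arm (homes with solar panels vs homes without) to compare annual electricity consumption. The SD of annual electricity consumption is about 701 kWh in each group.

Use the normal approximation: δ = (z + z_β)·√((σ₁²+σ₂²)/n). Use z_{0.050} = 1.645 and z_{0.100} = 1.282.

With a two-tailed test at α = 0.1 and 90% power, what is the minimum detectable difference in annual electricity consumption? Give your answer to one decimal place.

δ = (z_{α/2} + z_β) · √((σ₁²+σ₂²)/n)
  = (1.645 + 1.282) · √(982802/190)
  = 2.927 · √5172.6
  = 2.927 · 71.9211
  = 210.5130

Minimum detectable difference ≈ 210.5 kWh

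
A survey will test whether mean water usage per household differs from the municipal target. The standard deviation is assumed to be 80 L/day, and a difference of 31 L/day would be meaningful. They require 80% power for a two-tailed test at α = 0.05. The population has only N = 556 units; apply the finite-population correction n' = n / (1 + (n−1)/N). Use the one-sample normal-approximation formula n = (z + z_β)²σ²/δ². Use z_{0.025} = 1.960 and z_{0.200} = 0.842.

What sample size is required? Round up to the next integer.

n = (z_{α/2} + z_β)² · σ² / δ²
  = (1.960 + 0.842)² · 80² / 31²
  = 7.8512 · 6400 / 961
  = 52.29
Finite-population correction (N = 556): 52.29 / (1 + (52.29 − 1)/556) = 47.87.
Round up → n = 48.

n = 48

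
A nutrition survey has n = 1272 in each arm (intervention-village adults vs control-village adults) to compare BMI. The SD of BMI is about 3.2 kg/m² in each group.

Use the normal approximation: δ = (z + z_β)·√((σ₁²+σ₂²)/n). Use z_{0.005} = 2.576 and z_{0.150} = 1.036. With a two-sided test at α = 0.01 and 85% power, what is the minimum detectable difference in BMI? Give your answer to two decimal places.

δ = (z_{α/2} + z_β) · √((σ₁²+σ₂²)/n)
  = (2.576 + 1.036) · √(20.48/1272)
  = 3.612 · √0.0161
  = 3.612 · 0.1269
  = 0.4583

Minimum detectable difference ≈ 0.46 kg/m²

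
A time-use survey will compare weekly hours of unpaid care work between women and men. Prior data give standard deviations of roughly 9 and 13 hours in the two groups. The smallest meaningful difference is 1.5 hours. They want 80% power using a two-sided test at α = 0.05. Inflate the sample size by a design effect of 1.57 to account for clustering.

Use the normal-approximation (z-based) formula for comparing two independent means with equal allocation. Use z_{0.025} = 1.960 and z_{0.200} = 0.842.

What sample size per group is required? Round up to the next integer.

n = 1370 per group

n = (z_{α/2} + z_β)² · (σ₁² + σ₂²) / δ²
  = (1.960 + 0.842)² · (9² + 13² = 250) / 1.5²
  = 7.8512 · 250 / 2.25
  = 872.36
Design effect: 1.57 × 872.36 = 1369.60.
Round up → n = 1370 per group.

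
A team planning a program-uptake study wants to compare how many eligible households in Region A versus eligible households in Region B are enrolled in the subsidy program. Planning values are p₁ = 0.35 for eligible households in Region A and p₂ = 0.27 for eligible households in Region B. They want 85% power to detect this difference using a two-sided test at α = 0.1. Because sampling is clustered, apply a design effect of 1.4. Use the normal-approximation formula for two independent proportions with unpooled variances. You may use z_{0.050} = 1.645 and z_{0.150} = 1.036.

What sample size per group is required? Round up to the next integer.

n = (z_{α/2} + z_β)² · [p₁(1−p₁) + p₂(1−p₂)] / (p₁ − p₂)²
  = (1.645 + 1.036)² · (0.35·0.65 + 0.27·0.73) / (0.08)²
  = (2.681)² · (0.2275 + 0.1971) / 0.0064
  = 7.1878 · 0.4246 / 0.0064
  = 476.86
Design effect: 1.4 × 476.86 = 667.61.
Round up → n = 668 per group.

n = 668 per group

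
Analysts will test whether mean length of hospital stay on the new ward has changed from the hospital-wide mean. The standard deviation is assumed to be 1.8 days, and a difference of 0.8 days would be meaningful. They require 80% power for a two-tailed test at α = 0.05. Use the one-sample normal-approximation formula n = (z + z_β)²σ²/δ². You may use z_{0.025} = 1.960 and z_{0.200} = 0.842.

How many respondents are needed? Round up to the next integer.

n = (z_{α/2} + z_β)² · σ² / δ²
  = (1.960 + 0.842)² · 1.8² / 0.8²
  = 7.8512 · 3.24 / 0.64
  = 39.75
Round up → n = 40.

n = 40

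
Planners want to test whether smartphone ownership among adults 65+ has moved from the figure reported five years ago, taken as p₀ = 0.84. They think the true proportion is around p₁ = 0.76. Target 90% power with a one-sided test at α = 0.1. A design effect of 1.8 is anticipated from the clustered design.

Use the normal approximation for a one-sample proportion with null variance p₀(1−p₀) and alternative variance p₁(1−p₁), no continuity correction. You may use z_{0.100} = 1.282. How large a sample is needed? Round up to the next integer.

n = 292

n = [z_α·√(p₀q₀) + z_β·√(p₁q₁)]² / (p₁ − p₀)²
  = [1.282·√(0.84·0.16) + 1.282·√(0.76·0.24)]² / (-0.08)²
  = [1.282·0.3666 + 1.282·0.4271]² / 0.0064
  = [1.0175]² / 0.0064
  = 161.77
Design effect: 1.8 × 161.77 = 291.19.
Round up → n = 292.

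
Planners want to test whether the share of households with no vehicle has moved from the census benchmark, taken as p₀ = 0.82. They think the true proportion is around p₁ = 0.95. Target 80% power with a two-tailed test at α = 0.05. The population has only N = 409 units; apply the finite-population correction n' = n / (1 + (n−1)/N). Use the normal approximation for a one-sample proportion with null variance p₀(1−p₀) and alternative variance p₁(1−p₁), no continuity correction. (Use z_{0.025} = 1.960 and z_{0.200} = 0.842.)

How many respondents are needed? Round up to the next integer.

n = [z_{α/2}·√(p₀q₀) + z_β·√(p₁q₁)]² / (p₁ − p₀)²
  = [1.960·√(0.82·0.18) + 0.842·√(0.95·0.05)]² / (0.13)²
  = [1.960·0.3842 + 0.842·0.2179]² / 0.0169
  = [0.9365]² / 0.0169
  = 51.90
Finite-population correction (N = 409): 51.90 / (1 + (51.90 − 1)/409) = 46.15.
Round up → n = 47.

n = 47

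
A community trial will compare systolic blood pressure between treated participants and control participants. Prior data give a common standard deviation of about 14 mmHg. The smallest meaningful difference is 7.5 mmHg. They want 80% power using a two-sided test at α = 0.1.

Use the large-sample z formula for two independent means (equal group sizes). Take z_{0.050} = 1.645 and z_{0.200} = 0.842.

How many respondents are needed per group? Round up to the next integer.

n = (z_{α/2} + z_β)² · (σ₁² + σ₂²) / δ²
  = (1.645 + 0.842)² · (2·14² = 392) / 7.5²
  = 6.1852 · 392 / 56.25
  = 43.10
Round up → n = 44 per group.

n = 44 per group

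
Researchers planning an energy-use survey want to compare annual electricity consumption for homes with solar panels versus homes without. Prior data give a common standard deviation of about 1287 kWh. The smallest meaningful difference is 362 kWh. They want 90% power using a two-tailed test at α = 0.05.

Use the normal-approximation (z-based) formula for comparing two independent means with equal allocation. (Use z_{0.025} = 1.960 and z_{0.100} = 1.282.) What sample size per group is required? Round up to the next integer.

n = 266 per group

n = (z_{α/2} + z_β)² · (σ₁² + σ₂²) / δ²
  = (1.960 + 1.282)² · (2·1287² = 3312738) / 362²
  = 10.5106 · 3312738 / 131044
  = 265.70
Round up → n = 266 per group.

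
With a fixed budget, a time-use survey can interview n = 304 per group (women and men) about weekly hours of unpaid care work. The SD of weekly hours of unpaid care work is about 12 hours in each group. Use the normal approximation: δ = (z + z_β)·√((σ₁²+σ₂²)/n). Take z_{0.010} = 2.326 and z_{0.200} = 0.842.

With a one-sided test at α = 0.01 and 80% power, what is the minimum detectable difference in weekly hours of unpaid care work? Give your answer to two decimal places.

Minimum detectable difference ≈ 3.08 hours

δ = (z_α + z_β) · √((σ₁²+σ₂²)/n)
  = (2.326 + 0.842) · √(288/304)
  = 3.168 · √0.94737
  = 3.168 · 0.9733
  = 3.0835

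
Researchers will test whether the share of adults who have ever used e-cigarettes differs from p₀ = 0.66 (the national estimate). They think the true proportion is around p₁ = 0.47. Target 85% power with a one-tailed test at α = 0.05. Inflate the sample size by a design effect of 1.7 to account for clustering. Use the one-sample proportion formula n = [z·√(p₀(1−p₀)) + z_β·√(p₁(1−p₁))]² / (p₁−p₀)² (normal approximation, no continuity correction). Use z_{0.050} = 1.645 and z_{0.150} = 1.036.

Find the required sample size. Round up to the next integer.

n = 80

n = [z_α·√(p₀q₀) + z_β·√(p₁q₁)]² / (p₁ − p₀)²
  = [1.645·√(0.66·0.34) + 1.036·√(0.47·0.53)]² / (-0.19)²
  = [1.645·0.4737 + 1.036·0.4991]² / 0.0361
  = [1.2963]² / 0.0361
  = 46.55
Design effect: 1.7 × 46.55 = 79.13.
Round up → n = 80.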